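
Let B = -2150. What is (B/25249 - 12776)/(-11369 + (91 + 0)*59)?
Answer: 161291687/75747000 ≈ 2.1293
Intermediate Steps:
(B/25249 - 12776)/(-11369 + (91 + 0)*59) = (-2150/25249 - 12776)/(-11369 + (91 + 0)*59) = (-2150*1/25249 - 12776)/(-11369 + 91*59) = (-2150/25249 - 12776)/(-11369 + 5369) = -322583374/25249/(-6000) = -322583374/25249*(-1/6000) = 161291687/75747000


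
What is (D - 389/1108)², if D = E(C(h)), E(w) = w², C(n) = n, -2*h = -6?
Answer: 91833889/1227664 ≈ 74.804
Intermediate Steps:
h = 3 (h = -½*(-6) = 3)
D = 9 (D = 3² = 9)
(D - 389/1108)² = (9 - 389/1108)² = (9583/1108)² = 91833889/1227664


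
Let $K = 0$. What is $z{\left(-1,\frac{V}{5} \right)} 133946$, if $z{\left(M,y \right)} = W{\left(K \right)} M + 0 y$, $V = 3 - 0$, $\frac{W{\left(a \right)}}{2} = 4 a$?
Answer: $0$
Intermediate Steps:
$W{\left(a \right)} = 8 a$ ($W{\left(a \right)} = 2 \cdot 4 a = 8 a$)
$V = 3$ ($V = 3 + 0 = 3$)
$z{\left(M,y \right)} = 0$ ($z{\left(M,y \right)} = 8 \cdot 0 M + 0 y = 0 M + 0 = 0 + 0 = 0$)
$z{\left(-1,\frac{V}{5} \right)} 133946 = 0 \cdot 133946 = 0$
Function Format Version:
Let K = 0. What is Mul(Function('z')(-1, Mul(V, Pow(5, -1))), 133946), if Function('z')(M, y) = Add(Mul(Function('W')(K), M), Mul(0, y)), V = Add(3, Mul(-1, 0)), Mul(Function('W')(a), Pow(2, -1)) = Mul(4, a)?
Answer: 0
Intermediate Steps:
Function('W')(a) = Mul(8, a) (Function('W')(a) = Mul(2, Mul(4, a)) = Mul(8, a))
V = 3 (V = Add(3, 0) = 3)
Function('z')(M, y) = 0 (Function('z')(M, y) = Add(Mul(Mul(8, 0), M), Mul(0, y)) = Add(Mul(0, M), 0) = Add(0, 0) = 0)
Mul(Function('z')(-1, Mul(V, Pow(5, -1))), 133946) = Mul(0, 133946) = 0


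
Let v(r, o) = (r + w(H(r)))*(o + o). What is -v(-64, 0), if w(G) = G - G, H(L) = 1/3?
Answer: 0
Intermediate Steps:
H(L) = 1/3
w(G) = 0
v(r, o) = 2*o*r (v(r, o) = (r + 0)*(o + o) = r*(2*o) = 2*o*r)
-v(-64, 0) = -2*0*(-64) = -1*0 = 0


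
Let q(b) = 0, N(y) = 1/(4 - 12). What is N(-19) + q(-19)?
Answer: -1/8 ≈ -0.12500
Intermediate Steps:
N(y) = -1/8 (N(y) = 1/(-8) = -1/8)
N(-19) + q(-19) = -1/8 + 0 = -1/8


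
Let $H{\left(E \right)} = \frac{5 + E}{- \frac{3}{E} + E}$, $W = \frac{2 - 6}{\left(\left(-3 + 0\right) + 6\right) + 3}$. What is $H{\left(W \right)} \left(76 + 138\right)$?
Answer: $\frac{5564}{23} \approx 241.91$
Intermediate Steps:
$W = - \frac{2}{3}$ ($W = - \frac{4}{\left(-3 + 6\right) + 3} = - \frac{4}{3 + 3} = - \frac{4}{6} = \left(-4\right) \frac{1}{6} = - \frac{2}{3} \approx -0.66667$)
$H{\left(E \right)} = \frac{5 + E}{E - \frac{3}{E}}$
$H{\left(W \right)} \left(76 + 138\right) = - \frac{2 \left(5 - \frac{2}{3}\right)}{3 \left(-3 + \left(- \frac{2}{3}\right)^{2}\right)} \left(76 + 138\right) = \left(- \frac{2}{3}\right) \frac{1}{-3 + \frac{4}{9}} \cdot \frac{13}{3} \cdot 214 = \left(- \frac{2}{3}\right) \frac{1}{- \frac{23}{9}} \cdot \frac{13}{3} \cdot 214 = \left(- \frac{2}{3}\right) \left(- \frac{9}{23}\right) \frac{13}{3} \cdot 214 = \frac{26}{23} \cdot 214 = \frac{5564}{23}$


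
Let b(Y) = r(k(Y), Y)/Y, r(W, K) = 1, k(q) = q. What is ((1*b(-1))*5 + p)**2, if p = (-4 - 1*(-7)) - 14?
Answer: 256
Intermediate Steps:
b(Y) = 1/Y
p = -11 (p = (-4 + 7) - 14 = 3 - 14 = -11)
((1*b(-1))*5 + p)**2 = ((1/(-1))*5 - 11)**2 = ((1*(-1))*5 - 11)**2 = (-1*5 - 11)**2 = (-5 - 11)**2 = (-16)**2 = 256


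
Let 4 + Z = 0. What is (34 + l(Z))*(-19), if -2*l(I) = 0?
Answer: -646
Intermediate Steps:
Z = -4 (Z = -4 + 0 = -4)
l(I) = 0 (l(I) = -½*0 = 0)
(34 + l(Z))*(-19) = (34 + 0)*(-19) = 34*(-19) = -646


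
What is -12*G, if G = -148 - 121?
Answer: 3228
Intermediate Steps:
G = -269
-12*G = -12*(-269) = 3228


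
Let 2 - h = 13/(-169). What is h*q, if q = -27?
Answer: -729/13 ≈ -56.077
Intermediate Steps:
h = 27/13 (h = 2 - 13/(-169) = 2 - 13*(-1)/169 = 2 - 1*(-1/13) = 2 + 1/13 = 27/13 ≈ 2.0769)
h*q = (27/13)*(-27) = -729/13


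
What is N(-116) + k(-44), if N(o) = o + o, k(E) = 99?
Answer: -133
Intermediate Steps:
N(o) = 2*o
N(-116) + k(-44) = 2*(-116) + 99 = -232 + 99 = -133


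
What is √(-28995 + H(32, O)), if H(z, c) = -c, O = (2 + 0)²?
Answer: I*√28999 ≈ 170.29*I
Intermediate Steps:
O = 4 (O = 2² = 4)
√(-28995 + H(32, O)) = √(-28995 - 1*4) = √(-28995 - 4) = √(-28999) = I*√28999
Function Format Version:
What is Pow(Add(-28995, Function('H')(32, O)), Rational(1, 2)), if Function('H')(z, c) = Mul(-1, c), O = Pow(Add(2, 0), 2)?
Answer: Mul(I, Pow(28999, Rational(1, 2))) ≈ Mul(170.29, I)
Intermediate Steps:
O = 4 (O = Pow(2, 2) = 4)
Pow(Add(-28995, Function('H')(32, O)), Rational(1, 2)) = Pow(Add(-28995, Mul(-1, 4)), Rational(1, 2)) = Pow(Add(-28995, -4), Rational(1, 2)) = Pow(-28999, Rational(1, 2)) = Mul(I, Pow(28999, Rational(1, 2)))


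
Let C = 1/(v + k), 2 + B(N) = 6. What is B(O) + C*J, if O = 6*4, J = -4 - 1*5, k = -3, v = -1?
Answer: 25/4 ≈ 6.2500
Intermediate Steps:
J = -9 (J = -4 - 5 = -9)
O = 24
B(N) = 4 (B(N) = -2 + 6 = 4)
C = -¼ (C = 1/(-1 - 3) = 1/(-4) = -¼ ≈ -0.25000)
B(O) + C*J = 4 - ¼*(-9) = 4 + 9/4 = 25/4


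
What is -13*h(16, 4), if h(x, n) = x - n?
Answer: -156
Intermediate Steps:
-13*h(16, 4) = -13*(16 - 1*4) = -13*(16 - 4) = -13*12 = -156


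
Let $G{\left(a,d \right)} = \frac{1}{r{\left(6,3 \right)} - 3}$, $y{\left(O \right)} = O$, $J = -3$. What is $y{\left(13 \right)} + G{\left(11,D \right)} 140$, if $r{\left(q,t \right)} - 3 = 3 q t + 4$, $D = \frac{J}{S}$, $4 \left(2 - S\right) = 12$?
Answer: $\frac{447}{29} \approx 15.414$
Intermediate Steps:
$S = -1$ ($S = 2 - 3 = -1$)
$D = 3$ ($D = - \frac{3}{-1} = \left(-3\right) \left(-1\right) = 3$)
$r{\left(q,t \right)} = 7 + 3 q t$ ($r{\left(q,t \right)} = 3 + \left(3 q t + 4\right) = 3 + \left(4 + 3 q t\right) = 7 + 3 q t$)
$G{\left(a,d \right)} = \frac{1}{58}$ ($G{\left(a,d \right)} = \frac{1}{\left(7 + 3 \cdot 6 \cdot 3\right) - 3} = \frac{1}{\left(7 + 54\right) - 3} = \frac{1}{61 - 3} = \frac{1}{58}$)
$y{\left(13 \right)} + G{\left(11,D \right)} 140 = 13 + \frac{1}{58} \cdot 140 = 13 + \frac{70}{29} = \frac{447}{29}$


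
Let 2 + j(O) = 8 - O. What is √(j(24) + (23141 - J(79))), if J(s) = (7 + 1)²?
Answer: √23059 ≈ 151.85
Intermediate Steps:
J(s) = 64 (J(s) = 8² = 64)
j(O) = 6 - O (j(O) = -2 + (8 - O) = 6 - O)
√(j(24) + (23141 - J(79))) = √((6 - 1*24) + (23141 - 1*64)) = √((6 - 24) + (23141 - 64)) = √(-18 + 23077) = √23059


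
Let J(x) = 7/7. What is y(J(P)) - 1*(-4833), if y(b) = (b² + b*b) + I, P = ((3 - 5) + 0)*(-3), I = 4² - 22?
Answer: 4829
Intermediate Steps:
I = -6 (I = 16 - 22 = -6)
P = 6 (P = (-2 + 0)*(-3) = -2*(-3) = 6)
J(x) = 1 (J(x) = 7*(⅐) = 1)
y(b) = -6 + 2*b² (y(b) = (b² + b*b) - 6 = (b² + b²) - 6 = 2*b² - 6 = -6 + 2*b²)
y(J(P)) - 1*(-4833) = (-6 + 2*1²) - 1*(-4833) = (-6 + 2*1) + 4833 = (-6 + 2) + 4833 = -4 + 4833 = 4829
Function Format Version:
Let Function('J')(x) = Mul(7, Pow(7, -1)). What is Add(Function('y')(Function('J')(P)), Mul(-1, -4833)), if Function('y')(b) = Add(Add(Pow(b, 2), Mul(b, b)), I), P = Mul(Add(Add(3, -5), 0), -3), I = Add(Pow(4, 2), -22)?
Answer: 4829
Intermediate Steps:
I = -6 (I = Add(16, -22) = -6)
P = 6 (P = Mul(Add(-2, 0), -3) = Mul(-2, -3) = 6)
Function('J')(x) = 1 (Function('J')(x) = Mul(7, Rational(1, 7)) = 1)
Function('y')(b) = Add(-6, Mul(2, Pow(b, 2))) (Function('y')(b) = Add(Add(Pow(b, 2), Mul(b, b)), -6) = Add(Add(Pow(b, 2), Pow(b, 2)), -6) = Add(Mul(2, Pow(b, 2)), -6) = Add(-6, Mul(2, Pow(b, 2))))
Add(Function('y')(Function('J')(P)), Mul(-1, -4833)) = Add(Add(-6, Mul(2, Pow(1, 2))), Mul(-1, -4833)) = Add(Add(-6, Mul(2, 1)), 4833) = Add(Add(-6, 2), 4833) = Add(-4, 4833) = 4829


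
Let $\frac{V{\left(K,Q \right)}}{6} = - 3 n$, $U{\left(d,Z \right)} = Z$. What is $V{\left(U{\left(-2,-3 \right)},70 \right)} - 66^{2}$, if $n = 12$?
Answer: $-4572$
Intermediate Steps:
$V{\left(K,Q \right)} = -216$ ($V{\left(K,Q \right)} = 6 \left(\left(-3\right) 12\right) = 6 \left(-36\right) = -216$)
$V{\left(U{\left(-2,-3 \right)},70 \right)} - 66^{2} = -216 - 66^{2} = -216 - 4356 = -4572$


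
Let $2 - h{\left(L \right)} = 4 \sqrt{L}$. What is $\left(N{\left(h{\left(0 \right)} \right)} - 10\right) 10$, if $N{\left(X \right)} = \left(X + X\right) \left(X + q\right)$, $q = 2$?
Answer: $60$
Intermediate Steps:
$h{\left(L \right)} = 2 - 4 \sqrt{L}$
$N{\left(X \right)} = 2 X \left(2 + X\right)$ ($N{\left(X \right)} = \left(X + X\right) \left(X + 2\right) = 2 X \left(2 + X\right)$)
$\left(N{\left(h{\left(0 \right)} \right)} - 10\right) 10 = \left(2 \left(2 - 4 \sqrt{0}\right) \left(2 + \left(2 - 4 \sqrt{0}\right)\right) - 10\right) 10 = \left(2 \left(2 - 0\right) \left(2 + \left(2 - 0\right)\right) - 10\right) 10 = \left(2 \left(2 + 0\right) \left(2 + \left(2 + 0\right)\right) - 10\right) 10 = \left(2 \cdot 2 \left(2 + 2\right) - 10\right) 10 = \left(2 \cdot 2 \cdot 4 - 10\right) 10 = \left(16 - 10\right) 10 = 6 \cdot 10 = 60$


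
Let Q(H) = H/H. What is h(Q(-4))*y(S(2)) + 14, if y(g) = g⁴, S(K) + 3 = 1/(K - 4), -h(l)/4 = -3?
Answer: 7259/4 ≈ 1814.8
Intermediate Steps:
Q(H) = 1
h(l) = 12 (h(l) = -4*(-3) = 12)
S(K) = -3 + 1/(-4 + K) (S(K) = -3 + 1/(K - 4) = -3 + 1/(-4 + K))
h(Q(-4))*y(S(2)) + 14 = 12*((13 - 3*2)/(-4 + 2))⁴ + 14 = 12*((13 - 6)/(-2))⁴ + 14 = 12*(-½*7)⁴ + 14 = 12*(-7/2)⁴ + 14 = 12*(2401/16) + 14 = 7203/4 + 14 = 7259/4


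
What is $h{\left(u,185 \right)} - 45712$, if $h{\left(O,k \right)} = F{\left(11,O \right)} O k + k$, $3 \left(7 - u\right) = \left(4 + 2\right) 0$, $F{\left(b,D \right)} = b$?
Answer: $-31282$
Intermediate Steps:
$u = 7$ ($u = 7 - \frac{\left(4 + 2\right) 0}{3} = 7 - \frac{6 \cdot 0}{3} = 7 - 0 = 7 + 0 = 7$)
$h{\left(O,k \right)} = k + 11 O k$ ($h{\left(O,k \right)} = 11 O k + k = k + 11 O k$)
$h{\left(u,185 \right)} - 45712 = 185 \left(1 + 11 \cdot 7\right) - 45712 = 185 \left(1 + 77\right) - 45712 = 185 \cdot 78 - 45712 = 14430 - 45712 = -31282$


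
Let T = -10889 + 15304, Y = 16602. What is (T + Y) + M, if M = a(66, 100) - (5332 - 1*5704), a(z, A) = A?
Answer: 21489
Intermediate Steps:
M = 472 (M = 100 - (5332 - 1*5704) = 100 - (5332 - 5704) = 100 - 1*(-372) = 100 + 372 = 472)
T = 4415
(T + Y) + M = (4415 + 16602) + 472 = 21017 + 472 = 21489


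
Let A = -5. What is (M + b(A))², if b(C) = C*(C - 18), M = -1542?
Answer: 2036329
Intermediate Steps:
b(C) = C*(-18 + C)
(M + b(A))² = (-1542 - 5*(-18 - 5))² = (-1542 - 5*(-23))² = (-1542 + 115)² = (-1427)² = 2036329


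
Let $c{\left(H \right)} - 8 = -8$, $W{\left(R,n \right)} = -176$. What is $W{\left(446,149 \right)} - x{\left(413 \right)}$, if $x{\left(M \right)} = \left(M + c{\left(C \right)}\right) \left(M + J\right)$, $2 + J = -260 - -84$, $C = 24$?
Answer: $-97231$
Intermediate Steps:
$c{\left(H \right)} = 0$ ($c{\left(H \right)} = 8 - 8 = 0$)
$J = -178$ ($J = -2 - 176 = -178$)
$x{\left(M \right)} = M \left(-178 + M\right)$ ($x{\left(M \right)} = \left(M + 0\right) \left(M - 178\right) = M \left(-178 + M\right)$)
$W{\left(446,149 \right)} - x{\left(413 \right)} = -176 - 413 \left(-178 + 413\right) = -176 - 413 \cdot 235 = -176 - 97055 = -97231$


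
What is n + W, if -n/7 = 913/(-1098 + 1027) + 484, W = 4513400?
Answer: 320217243/71 ≈ 4.5101e+6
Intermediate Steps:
n = -234157/71 (n = -7*(913/(-1098 + 1027) + 484) = -7*(913/(-71) + 484) = -7*(-1/71*913 + 484) = -7*(-913/71 + 484) = -7*33451/71 = -234157/71 ≈ -3298.0)
n + W = -234157/71 + 4513400 = 320217243/71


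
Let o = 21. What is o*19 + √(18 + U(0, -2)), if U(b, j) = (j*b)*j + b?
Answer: 399 + 3*√2 ≈ 403.24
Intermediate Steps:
U(b, j) = b + b*j² (U(b, j) = (b*j)*j + b = b*j² + b = b + b*j²)
o*19 + √(18 + U(0, -2)) = 21*19 + √(18 + 0*(1 + (-2)²)) = 399 + √(18 + 0*(1 + 4)) = 399 + √(18 + 0*5) = 399 + √(18 + 0) = 399 + √18 = 399 + 3*√2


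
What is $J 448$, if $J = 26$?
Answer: $11648$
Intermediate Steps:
$J 448 = 26 \cdot 448 = 11648$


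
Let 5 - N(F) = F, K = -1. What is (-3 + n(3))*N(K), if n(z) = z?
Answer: 0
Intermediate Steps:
N(F) = 5 - F
(-3 + n(3))*N(K) = (-3 + 3)*(5 - 1*(-1)) = 0*(5 + 1) = 0*6 = 0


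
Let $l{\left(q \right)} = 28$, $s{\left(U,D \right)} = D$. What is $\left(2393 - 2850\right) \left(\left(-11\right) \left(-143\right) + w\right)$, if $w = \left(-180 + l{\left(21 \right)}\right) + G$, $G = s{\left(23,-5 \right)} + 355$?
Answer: $-809347$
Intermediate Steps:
$G = 350$ ($G = -5 + 355 = 350$)
$w = 198$ ($w = \left(-180 + 28\right) + 350 = -152 + 350 = 198$)
$\left(2393 - 2850\right) \left(\left(-11\right) \left(-143\right) + w\right) = \left(2393 - 2850\right) \left(\left(-11\right) \left(-143\right) + 198\right) = - 457 \left(1573 + 198\right) = \left(-457\right) 1771 = -809347$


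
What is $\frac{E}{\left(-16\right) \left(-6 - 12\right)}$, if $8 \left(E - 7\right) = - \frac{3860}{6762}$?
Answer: $\frac{93703}{3894912} \approx 0.024058$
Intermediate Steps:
$E = \frac{93703}{13524}$ ($E = 7 + \frac{\left(-3860\right) \frac{1}{6762}}{8} = 7 + \frac{1}{8} \left(- \frac{1930}{3381}\right) = 7 - \frac{965}{13524} = \frac{93703}{13524} \approx 6.9286$)
$\frac{E}{\left(-16\right) \left(-6 - 12\right)} = \frac{93703}{13524 \left(- 16 \left(-6 - 12\right)\right)} = \frac{93703}{13524 \left(\left(-16\right) \left(-18\right)\right)} = \frac{93703}{13524 \cdot 288} = \frac{93703}{13524} \cdot \frac{1}{288} = \frac{93703}{3894912}$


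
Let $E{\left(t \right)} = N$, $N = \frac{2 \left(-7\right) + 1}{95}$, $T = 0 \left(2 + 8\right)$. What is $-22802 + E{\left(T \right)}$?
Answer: $- \frac{2166203}{95} \approx -22802.0$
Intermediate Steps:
$T = 0$ ($T = 0 \cdot 10 = 0$)
$N = - \frac{13}{95}$ ($N = \left(-14 + 1\right) \frac{1}{95} = \left(-13\right) \frac{1}{95} = - \frac{13}{95} \approx -0.13684$)
$E{\left(t \right)} = - \frac{13}{95}$
$-22802 + E{\left(T \right)} = -22802 - \frac{13}{95} = - \frac{2166203}{95}$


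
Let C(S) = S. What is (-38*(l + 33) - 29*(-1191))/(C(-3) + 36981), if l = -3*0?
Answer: 11095/12326 ≈ 0.90013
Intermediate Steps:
l = 0
(-38*(l + 33) - 29*(-1191))/(C(-3) + 36981) = (-38*(0 + 33) - 29*(-1191))/(-3 + 36981) = (-38*33 + 34539)/36978 = (-1254 + 34539)*(1/36978) = 33285*(1/36978) = 11095/12326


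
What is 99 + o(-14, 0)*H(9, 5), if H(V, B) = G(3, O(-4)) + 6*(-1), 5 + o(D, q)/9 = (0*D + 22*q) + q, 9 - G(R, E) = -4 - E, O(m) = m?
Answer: -36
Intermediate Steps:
G(R, E) = 13 + E (G(R, E) = 9 - (-4 - E) = 9 + (4 + E) = 13 + E)
o(D, q) = -45 + 207*q (o(D, q) = -45 + 9*((0*D + 22*q) + q) = -45 + 9*((0 + 22*q) + q) = -45 + 9*(22*q + q) = -45 + 9*(23*q) = -45 + 207*q)
H(V, B) = 3 (H(V, B) = (13 - 4) + 6*(-1) = 9 - 6 = 3)
99 + o(-14, 0)*H(9, 5) = 99 + (-45 + 207*0)*3 = 99 + (-45 + 0)*3 = 99 - 45*3 = 99 - 135 = -36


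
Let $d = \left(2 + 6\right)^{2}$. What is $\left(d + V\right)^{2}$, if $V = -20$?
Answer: $1936$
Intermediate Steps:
$d = 64$ ($d = 8^{2} = 64$)
$\left(d + V\right)^{2} = \left(64 - 20\right)^{2} = 44^{2} = 1936$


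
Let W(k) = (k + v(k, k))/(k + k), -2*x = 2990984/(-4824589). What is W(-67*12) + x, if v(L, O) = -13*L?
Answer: -27452042/4824589 ≈ -5.6900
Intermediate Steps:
x = 1495492/4824589 (x = -1495492/(-4824589) = -1495492*(-1)/4824589 = -½*(-2990984/4824589) = 1495492/4824589 ≈ 0.30997)
W(k) = -6 (W(k) = (k - 13*k)/(k + k) = (-12*k)/((2*k)) = (-12*k)*(1/(2*k)) = -6)
W(-67*12) + x = -6 + 1495492/4824589 = -27452042/4824589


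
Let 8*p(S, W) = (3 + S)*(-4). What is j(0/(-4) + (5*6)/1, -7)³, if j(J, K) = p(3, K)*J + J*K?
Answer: -27000000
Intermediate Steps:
p(S, W) = -3/2 - S/2 (p(S, W) = ((3 + S)*(-4))/8 = (-12 - 4*S)/8 = -3/2 - S/2)
j(J, K) = -3*J + J*K (j(J, K) = (-3/2 - ½*3)*J + J*K = (-3/2 - 3/2)*J + J*K = -3*J + J*K)
j(0/(-4) + (5*6)/1, -7)³ = ((0/(-4) + (5*6)/1)*(-3 - 7))³ = ((0*(-¼) + 30*1)*(-10))³ = ((0 + 30)*(-10))³ = (30*(-10))³ = (-300)³ = -27000000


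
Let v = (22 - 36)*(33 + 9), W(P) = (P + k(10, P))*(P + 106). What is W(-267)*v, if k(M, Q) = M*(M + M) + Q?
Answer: -31619112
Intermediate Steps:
k(M, Q) = Q + 2*M² (k(M, Q) = M*(2*M) + Q = 2*M² + Q = Q + 2*M²)
W(P) = (106 + P)*(200 + 2*P) (W(P) = (P + (P + 2*10²))*(P + 106) = (P + (P + 2*100))*(106 + P) = (P + (P + 200))*(106 + P) = (P + (200 + P))*(106 + P) = (200 + 2*P)*(106 + P) = (106 + P)*(200 + 2*P))
v = -588 (v = -14*42 = -588)
W(-267)*v = (21200 + 2*(-267)² + 412*(-267))*(-588) = (21200 + 2*71289 - 110004)*(-588) = (21200 + 142578 - 110004)*(-588) = 53774*(-588) = -31619112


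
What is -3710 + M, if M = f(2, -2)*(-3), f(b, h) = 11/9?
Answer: -11141/3 ≈ -3713.7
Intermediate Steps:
f(b, h) = 11/9 (f(b, h) = 11*(⅑) = 11/9)
M = -11/3 (M = (11/9)*(-3) = -11/3 ≈ -3.6667)
-3710 + M = -3710 - 11/3 = -11141/3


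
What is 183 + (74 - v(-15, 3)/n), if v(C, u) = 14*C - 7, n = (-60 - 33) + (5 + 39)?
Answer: 1768/7 ≈ 252.57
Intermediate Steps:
n = -49 (n = -93 + 44 = -49)
v(C, u) = -7 + 14*C
183 + (74 - v(-15, 3)/n) = 183 + (74 - (-7 + 14*(-15))/(-49)) = 183 + (74 - (-7 - 210)*(-1)/49) = 183 + (74 - (-217)*(-1)/49) = 183 + (74 - 1*31/7) = 183 + (74 - 31/7) = 183 + 487/7 = 1768/7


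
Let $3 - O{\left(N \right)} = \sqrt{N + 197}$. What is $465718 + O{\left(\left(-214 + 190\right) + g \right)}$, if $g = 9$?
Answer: $465721 - \sqrt{182} \approx 4.6571 \cdot 10^{5}$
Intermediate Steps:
$O{\left(N \right)} = 3 - \sqrt{197 + N}$ ($O{\left(N \right)} = 3 - \sqrt{N + 197} = 3 - \sqrt{197 + N}$)
$465718 + O{\left(\left(-214 + 190\right) + g \right)} = 465718 + \left(3 - \sqrt{197 + \left(\left(-214 + 190\right) + 9\right)}\right) = 465718 + \left(3 - \sqrt{197 + \left(-24 + 9\right)}\right) = 465718 + \left(3 - \sqrt{197 - 15}\right) = 465718 + \left(3 - \sqrt{182}\right) = 465721 - \sqrt{182}$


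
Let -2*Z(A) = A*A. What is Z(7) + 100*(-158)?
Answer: -31649/2 ≈ -15825.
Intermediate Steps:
Z(A) = -A**2/2 (Z(A) = -A*A/2 = -A**2/2)
Z(7) + 100*(-158) = -1/2*7**2 + 100*(-158) = -1/2*49 - 15800 = -49/2 - 15800 = -31649/2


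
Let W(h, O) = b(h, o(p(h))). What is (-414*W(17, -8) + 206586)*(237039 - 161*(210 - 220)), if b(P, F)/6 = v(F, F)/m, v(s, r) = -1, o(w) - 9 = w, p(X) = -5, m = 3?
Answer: 49499143686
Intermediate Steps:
o(w) = 9 + w
b(P, F) = -2 (b(P, F) = 6*(-1/3) = 6*(-1*⅓) = 6*(-⅓) = -2)
W(h, O) = -2
(-414*W(17, -8) + 206586)*(237039 - 161*(210 - 220)) = (-414*(-2) + 206586)*(237039 - 161*(210 - 220)) = (828 + 206586)*(237039 - 161*(-10)) = 207414*(237039 + 1610) = 207414*238649 = 49499143686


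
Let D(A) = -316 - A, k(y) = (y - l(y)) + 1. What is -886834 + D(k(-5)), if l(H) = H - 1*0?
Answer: -887151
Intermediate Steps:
l(H) = H (l(H) = H + 0 = H)
k(y) = 1 (k(y) = (y - y) + 1 = 0 + 1 = 1)
-886834 + D(k(-5)) = -886834 + (-316 - 1*1) = -886834 + (-316 - 1) = -886834 - 317 = -887151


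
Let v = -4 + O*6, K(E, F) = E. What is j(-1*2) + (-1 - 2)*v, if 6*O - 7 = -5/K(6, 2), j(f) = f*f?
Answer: -5/2 ≈ -2.5000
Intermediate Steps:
j(f) = f**2
O = 37/36 (O = 7/6 + (-5/6)/6 = 7/6 + (-5*1/6)/6 = 7/6 + (1/6)*(-5/6) = 7/6 - 5/36 = 37/36 ≈ 1.0278)
v = 13/6 (v = -4 + (37/36)*6 = -4 + 37/6 = 13/6 ≈ 2.1667)
j(-1*2) + (-1 - 2)*v = (-1*2)**2 + (-1 - 2)*(13/6) = (-2)**2 - 3*13/6 = 4 - 13/2 = -5/2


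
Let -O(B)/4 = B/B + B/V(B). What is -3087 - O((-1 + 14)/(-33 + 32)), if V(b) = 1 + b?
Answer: -9236/3 ≈ -3078.7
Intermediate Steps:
O(B) = -4 - 4*B/(1 + B) (O(B) = -4*(B/B + B/(1 + B)) = -4*(1 + B/(1 + B)) = -4 - 4*B/(1 + B))
-3087 - O((-1 + 14)/(-33 + 32)) = -3087 - 4*(-1 - 2*(-1 + 14)/(-33 + 32))/(1 + (-1 + 14)/(-33 + 32)) = -3087 - 4*(-1 - 26/(-1))/(1 + 13/(-1)) = -3087 - 4*(-1 - 26*(-1))/(1 + 13*(-1)) = -3087 - 4*(-1 - 2*(-13))/(1 - 13) = -3087 - 4*(-1 + 26)/(-12) = -3087 - 4*(-1)*25/12 = -3087 - 1*(-25/3) = -3087 + 25/3 = -9236/3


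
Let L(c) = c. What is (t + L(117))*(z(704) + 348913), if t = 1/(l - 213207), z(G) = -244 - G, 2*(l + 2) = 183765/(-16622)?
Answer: 288570195380226245/7088103761 ≈ 4.0712e+7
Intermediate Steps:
l = -250253/33244 (l = -2 + (183765/(-16622))/2 = -2 + (183765*(-1/16622))/2 = -2 + (1/2)*(-183765/16622) = -2 - 183765/33244 = -250253/33244 ≈ -7.5278)
t = -33244/7088103761 (t = 1/(-250253/33244 - 213207) = 1/(-7088103761/33244) = -33244/7088103761 ≈ -4.6901e-6)
(t + L(117))*(z(704) + 348913) = (-33244/7088103761 + 117)*((-244 - 1*704) + 348913) = 829308106793*((-244 - 704) + 348913)/7088103761 = 829308106793*(-948 + 348913)/7088103761 = (829308106793/7088103761)*347965 = 288570195380226245/7088103761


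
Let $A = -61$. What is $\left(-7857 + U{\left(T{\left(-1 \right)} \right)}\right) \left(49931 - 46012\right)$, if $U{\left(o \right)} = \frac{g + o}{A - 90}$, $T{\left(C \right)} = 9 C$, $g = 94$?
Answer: $- \frac{4649862148}{151} \approx -3.0794 \cdot 10^{7}$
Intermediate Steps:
$U{\left(o \right)} = - \frac{94}{151} - \frac{o}{151}$ ($U{\left(o \right)} = \frac{94 + o}{-61 - 90} = \frac{94 + o}{-151} = \left(94 + o\right) \left(- \frac{1}{151}\right) = - \frac{94}{151} - \frac{o}{151}$)
$\left(-7857 + U{\left(T{\left(-1 \right)} \right)}\right) \left(49931 - 46012\right) = \left(-7857 - \left(\frac{94}{151} + \frac{9 \left(-1\right)}{151}\right)\right) \left(49931 - 46012\right) = \left(-7857 - \frac{85}{151}\right) 3919 = \left(- \frac{1186492}{151}\right) 3919 = - \frac{4649862148}{151}$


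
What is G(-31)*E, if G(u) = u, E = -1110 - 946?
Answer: 63736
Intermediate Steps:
E = -2056
G(-31)*E = -31*(-2056) = 63736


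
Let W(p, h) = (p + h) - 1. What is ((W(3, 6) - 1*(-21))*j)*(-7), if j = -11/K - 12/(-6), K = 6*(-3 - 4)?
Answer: -2755/6 ≈ -459.17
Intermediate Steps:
W(p, h) = -1 + h + p (W(p, h) = (h + p) - 1 = -1 + h + p)
K = -42 (K = 6*(-7) = -42)
j = 95/42 (j = -11/(-42) - 12/(-6) = -11*(-1/42) - 12*(-1/6) = 11/42 + 2 = 95/42 ≈ 2.2619)
((W(3, 6) - 1*(-21))*j)*(-7) = (((-1 + 6 + 3) - 1*(-21))*(95/42))*(-7) = ((8 + 21)*(95/42))*(-7) = (29*(95/42))*(-7) = (2755/42)*(-7) = -2755/6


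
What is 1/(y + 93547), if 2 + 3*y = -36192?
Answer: 3/244447 ≈ 1.2273e-5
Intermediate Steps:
y = -36194/3 (y = -⅔ + (⅓)*(-36192) = -⅔ - 12064 = -36194/3 ≈ -12065.)
1/(y + 93547) = 1/(-36194/3 + 93547) = 1/(244447/3) = 3/244447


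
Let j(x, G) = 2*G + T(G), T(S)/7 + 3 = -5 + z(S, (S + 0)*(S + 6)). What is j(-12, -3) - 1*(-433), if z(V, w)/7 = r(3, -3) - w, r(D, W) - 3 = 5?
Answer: 1204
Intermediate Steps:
r(D, W) = 8 (r(D, W) = 3 + 5 = 8)
z(V, w) = 56 - 7*w (z(V, w) = 7*(8 - w) = 56 - 7*w)
T(S) = 336 - 49*S*(6 + S) (T(S) = -21 + 7*(-5 + (56 - 7*(S + 0)*(S + 6))) = -21 + 7*(-5 + (56 - 7*S*(6 + S))) = -21 + 7*(51 - 7*S*(6 + S)) = -21 + (357 - 49*S*(6 + S)) = 336 - 49*S*(6 + S))
j(x, G) = 336 + 2*G - 49*G*(6 + G) (j(x, G) = 2*G + (336 - 49*G*(6 + G)) = 336 + 2*G - 49*G*(6 + G))
j(-12, -3) - 1*(-433) = (336 - 292*(-3) - 49*(-3)²) - 1*(-433) = (336 + 876 - 49*9) + 433 = (336 + 876 - 441) + 433 = 771 + 433 = 1204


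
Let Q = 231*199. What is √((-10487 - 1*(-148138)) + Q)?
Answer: 2*√45905 ≈ 428.51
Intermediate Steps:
Q = 45969
√((-10487 - 1*(-148138)) + Q) = √((-10487 - 1*(-148138)) + 45969) = √((-10487 + 148138) + 45969) = √(137651 + 45969) = √183620 = 2*√45905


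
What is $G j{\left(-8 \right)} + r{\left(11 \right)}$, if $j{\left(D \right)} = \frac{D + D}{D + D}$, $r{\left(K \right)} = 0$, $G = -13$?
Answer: $-13$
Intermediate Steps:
$j{\left(D \right)} = 1$ ($j{\left(D \right)} = \frac{2 D}{2 D} = 2 D \frac{1}{2 D} = 1$)
$G j{\left(-8 \right)} + r{\left(11 \right)} = \left(-13\right) 1 + 0 = -13 + 0 = -13$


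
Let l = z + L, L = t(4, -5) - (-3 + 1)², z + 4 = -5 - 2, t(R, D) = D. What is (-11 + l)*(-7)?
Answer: 217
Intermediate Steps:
z = -11 (z = -4 + (-5 - 2) = -4 - 7 = -11)
L = -9 (L = -5 - (-3 + 1)² = -5 - 1*(-2)² = -5 - 1*4 = -5 - 4 = -9)
l = -20 (l = -11 - 9 = -20)
(-11 + l)*(-7) = (-11 - 20)*(-7) = -31*(-7) = 217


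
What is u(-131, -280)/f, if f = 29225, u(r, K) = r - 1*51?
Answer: -26/4175 ≈ -0.0062275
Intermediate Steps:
u(r, K) = -51 + r (u(r, K) = r - 51 = -51 + r)
u(-131, -280)/f = (-51 - 131)/29225 = -182*1/29225 = -26/4175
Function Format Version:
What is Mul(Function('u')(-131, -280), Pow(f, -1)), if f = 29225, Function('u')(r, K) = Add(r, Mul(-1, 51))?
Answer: Rational(-26, 4175) ≈ -0.0062275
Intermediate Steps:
Function('u')(r, K) = Add(-51, r) (Function('u')(r, K) = Add(r, -51) = Add(-51, r))
Mul(Function('u')(-131, -280), Pow(f, -1)) = Mul(Add(-51, -131), Pow(29225, -1)) = Mul(-182, Rational(1, 29225)) = Rational(-26, 4175)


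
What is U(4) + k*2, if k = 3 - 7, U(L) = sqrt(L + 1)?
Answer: -8 + sqrt(5) ≈ -5.7639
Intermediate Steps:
U(L) = sqrt(1 + L)
k = -4
U(4) + k*2 = sqrt(1 + 4) - 4*2 = sqrt(5) - 8 = -8 + sqrt(5)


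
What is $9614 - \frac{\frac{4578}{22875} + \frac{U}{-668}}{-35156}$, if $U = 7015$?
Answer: $\frac{101267700725529}{10533358000} \approx 9614.0$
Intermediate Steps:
$9614 - \frac{\frac{4578}{22875} + \frac{U}{-668}}{-35156} = 9614 - \frac{\frac{4578}{22875} + \frac{7015}{-668}}{-35156} = 9614 - \left(4578 \cdot \frac{1}{22875} + 7015 \left(- \frac{1}{668}\right)\right) \left(- \frac{1}{35156}\right) = 9614 - \left(\frac{1526}{7625} - \frac{7015}{668}\right) \left(- \frac{1}{35156}\right) = 9614 - \left(- \frac{52470007}{5093500}\right) \left(- \frac{1}{35156}\right) = 9614 - \frac{3086471}{10533358000} = \frac{101267700725529}{10533358000}$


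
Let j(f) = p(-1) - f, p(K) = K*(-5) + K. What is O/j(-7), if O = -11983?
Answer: -11983/11 ≈ -1089.4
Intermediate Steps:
p(K) = -4*K (p(K) = -5*K + K = -4*K)
j(f) = 4 - f (j(f) = -4*(-1) - f = 4 - f)
O/j(-7) = -11983/(4 - 1*(-7)) = -11983/(4 + 7) = -11983/11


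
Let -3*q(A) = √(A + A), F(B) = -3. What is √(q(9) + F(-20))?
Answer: √(-3 - √2) ≈ 2.101*I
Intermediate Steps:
q(A) = -√2*√A/3 (q(A) = -√(A + A)/3 = -√2*√A/3)
√(q(9) + F(-20)) = √(-√2*√9/3 - 3) = √(-⅓*√2*3 - 3) = √(-√2 - 3) = √(-3 - √2)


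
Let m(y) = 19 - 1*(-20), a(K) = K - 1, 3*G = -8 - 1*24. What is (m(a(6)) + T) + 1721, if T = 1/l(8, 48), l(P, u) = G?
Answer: 56317/32 ≈ 1759.9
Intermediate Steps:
G = -32/3 (G = (-8 - 1*24)/3 = (-8 - 24)/3 = (1/3)*(-32) = -32/3 ≈ -10.667)
l(P, u) = -32/3
a(K) = -1 + K
T = -3/32 (T = 1/(-32/3) = -3/32 ≈ -0.093750)
m(y) = 39 (m(y) = 19 + 20 = 39)
(m(a(6)) + T) + 1721 = (39 - 3/32) + 1721 = 1245/32 + 1721 = 56317/32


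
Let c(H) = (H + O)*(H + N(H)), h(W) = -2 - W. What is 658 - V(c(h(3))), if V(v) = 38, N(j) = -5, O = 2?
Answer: 620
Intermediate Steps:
c(H) = (-5 + H)*(2 + H) (c(H) = (H + 2)*(H - 5) = (2 + H)*(-5 + H) = (-5 + H)*(2 + H))
658 - V(c(h(3))) = 658 - 1*38 = 658 - 38 = 620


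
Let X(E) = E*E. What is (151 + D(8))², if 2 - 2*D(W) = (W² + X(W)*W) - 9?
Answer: 69169/4 ≈ 17292.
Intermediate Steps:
X(E) = E²
D(W) = 11/2 - W²/2 - W³/2 (D(W) = 1 - ((W² + W²*W) - 9)/2 = 1 - ((W² + W³) - 9)/2 = 1 - (-9 + W² + W³)/2 = 1 + (9/2 - W²/2 - W³/2) = 11/2 - W²/2 - W³/2)
(151 + D(8))² = (151 + (11/2 - ½*8² - ½*8³))² = (151 + (11/2 - ½*64 - ½*512))² = (151 + (11/2 - 32 - 256))² = (151 - 565/2)² = (-263/2)² = 69169/4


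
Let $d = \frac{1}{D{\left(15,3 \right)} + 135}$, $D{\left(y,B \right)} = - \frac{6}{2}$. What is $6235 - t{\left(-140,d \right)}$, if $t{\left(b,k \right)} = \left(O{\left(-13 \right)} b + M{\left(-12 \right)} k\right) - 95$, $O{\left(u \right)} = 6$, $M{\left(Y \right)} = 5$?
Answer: $\frac{946435}{132} \approx 7170.0$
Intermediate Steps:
$D{\left(y,B \right)} = -3$ ($D{\left(y,B \right)} = \left(-6\right) \frac{1}{2} = -3$)
$d = \frac{1}{132}$ ($d = \frac{1}{-3 + 135} = \frac{1}{132} \approx 0.0075758$)
$t{\left(b,k \right)} = -95 + 5 k + 6 b$ ($t{\left(b,k \right)} = \left(6 b + 5 k\right) - 95 = \left(5 k + 6 b\right) - 95 = -95 + 5 k + 6 b$)
$6235 - t{\left(-140,d \right)} = 6235 - \left(-95 + 5 \cdot \frac{1}{132} + 6 \left(-140\right)\right) = 6235 - \left(-95 + \frac{5}{132} - 840\right) = 6235 - - \frac{123415}{132} = 6235 + \frac{123415}{132} = \frac{946435}{132}$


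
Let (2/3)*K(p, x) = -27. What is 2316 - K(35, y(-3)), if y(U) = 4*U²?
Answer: 4713/2 ≈ 2356.5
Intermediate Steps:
K(p, x) = -81/2 (K(p, x) = (3/2)*(-27) = -81/2)
2316 - K(35, y(-3)) = 2316 - 1*(-81/2) = 2316 + 81/2 = 4713/2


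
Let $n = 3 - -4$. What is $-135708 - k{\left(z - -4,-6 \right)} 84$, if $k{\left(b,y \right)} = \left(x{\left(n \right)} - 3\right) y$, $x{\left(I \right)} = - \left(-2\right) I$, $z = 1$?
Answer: $-130164$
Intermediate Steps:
$n = 7$ ($n = 3 + 4 = 7$)
$x{\left(I \right)} = 2 I$
$k{\left(b,y \right)} = 11 y$ ($k{\left(b,y \right)} = \left(2 \cdot 7 - 3\right) y = \left(14 - 3\right) y = 11 y$)
$-135708 - k{\left(z - -4,-6 \right)} 84 = -135708 - 11 \left(-6\right) 84 = -135708 - \left(-66\right) 84 = -135708 - -5544 = -135708 + 5544 = -130164$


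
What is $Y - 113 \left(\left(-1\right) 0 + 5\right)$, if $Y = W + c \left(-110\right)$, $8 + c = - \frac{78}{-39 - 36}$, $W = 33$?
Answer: $\frac{1168}{5} \approx 233.6$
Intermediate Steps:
$c = - \frac{174}{25}$ ($c = -8 - \frac{78}{-39 - 36} = -8 - \frac{78}{-75} = -8 - - \frac{26}{25} = -8 + \frac{26}{25} = - \frac{174}{25} \approx -6.96$)
$Y = \frac{3993}{5}$ ($Y = 33 - - \frac{3828}{5} = 33 + \frac{3828}{5} = \frac{3993}{5} \approx 798.6$)
$Y - 113 \left(\left(-1\right) 0 + 5\right) = \frac{3993}{5} - 113 \left(\left(-1\right) 0 + 5\right) = \frac{3993}{5} - 113 \left(0 + 5\right) = \frac{3993}{5} - 113 \cdot 5 = \frac{3993}{5} - 565 = \frac{1168}{5}$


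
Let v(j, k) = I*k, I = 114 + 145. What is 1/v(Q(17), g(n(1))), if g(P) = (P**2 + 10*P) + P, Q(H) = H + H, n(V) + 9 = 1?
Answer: -1/6216 ≈ -0.00016088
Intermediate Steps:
n(V) = -8 (n(V) = -9 + 1 = -8)
Q(H) = 2*H
g(P) = P**2 + 11*P
I = 259
v(j, k) = 259*k
1/v(Q(17), g(n(1))) = 1/(259*(-8*(11 - 8))) = 1/(259*(-8*3)) = 1/(259*(-24)) = 1/(-6216) = -1/6216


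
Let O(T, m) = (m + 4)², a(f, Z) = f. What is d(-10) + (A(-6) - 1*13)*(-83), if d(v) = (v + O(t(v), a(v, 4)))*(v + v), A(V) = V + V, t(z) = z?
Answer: 1555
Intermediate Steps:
A(V) = 2*V
O(T, m) = (4 + m)²
d(v) = 2*v*(v + (4 + v)²) (d(v) = (v + (4 + v)²)*(v + v) = (v + (4 + v)²)*(2*v) = 2*v*(v + (4 + v)²))
d(-10) + (A(-6) - 1*13)*(-83) = 2*(-10)*(-10 + (4 - 10)²) + (2*(-6) - 1*13)*(-83) = 2*(-10)*(-10 + (-6)²) + (-12 - 13)*(-83) = 2*(-10)*(-10 + 36) - 25*(-83) = 2*(-10)*26 + 2075 = -520 + 2075 = 1555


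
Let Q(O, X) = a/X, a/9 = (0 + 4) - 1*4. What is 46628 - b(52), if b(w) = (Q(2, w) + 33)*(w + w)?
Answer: 43196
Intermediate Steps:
a = 0 (a = 9*((0 + 4) - 1*4) = 9*(4 - 4) = 9*0 = 0)
Q(O, X) = 0 (Q(O, X) = 0/X = 0)
b(w) = 66*w (b(w) = (0 + 33)*(w + w) = 33*(2*w) = 66*w)
46628 - b(52) = 46628 - 66*52 = 46628 - 1*3432 = 46628 - 3432 = 43196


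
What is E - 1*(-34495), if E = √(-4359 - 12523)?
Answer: 34495 + I*√16882 ≈ 34495.0 + 129.93*I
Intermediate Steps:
E = I*√16882 (E = √(-16882) = I*√16882 ≈ 129.93*I)
E - 1*(-34495) = I*√16882 - 1*(-34495) = I*√16882 + 34495 = 34495 + I*√16882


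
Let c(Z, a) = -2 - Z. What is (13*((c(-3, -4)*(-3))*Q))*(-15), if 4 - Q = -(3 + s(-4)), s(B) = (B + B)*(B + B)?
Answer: 41535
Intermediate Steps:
s(B) = 4*B**2 (s(B) = (2*B)*(2*B) = 4*B**2)
Q = 71 (Q = 4 - (-1)*(3 + 4*(-4)**2) = 4 - (-1)*(3 + 4*16) = 4 - (-1)*(3 + 64) = 4 - (-1)*67 = 4 - 1*(-67) = 4 + 67 = 71)
(13*((c(-3, -4)*(-3))*Q))*(-15) = (13*(((-2 - 1*(-3))*(-3))*71))*(-15) = (13*(((-2 + 3)*(-3))*71))*(-15) = (13*((1*(-3))*71))*(-15) = (13*(-3*71))*(-15) = (13*(-213))*(-15) = -2769*(-15) = 41535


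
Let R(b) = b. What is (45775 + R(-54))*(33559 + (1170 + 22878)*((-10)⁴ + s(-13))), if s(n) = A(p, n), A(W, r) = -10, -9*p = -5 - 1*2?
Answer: 10985525444959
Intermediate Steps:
p = 7/9 (p = -(-5 - 1*2)/9 = -(-5 - 2)/9 = -⅑*(-7) = 7/9 ≈ 0.77778)
s(n) = -10
(45775 + R(-54))*(33559 + (1170 + 22878)*((-10)⁴ + s(-13))) = (45775 - 54)*(33559 + (1170 + 22878)*((-10)⁴ - 10)) = 45721*(33559 + 24048*(10000 - 10)) = 45721*(33559 + 24048*9990) = 45721*(33559 + 240239520) = 45721*240273079 = 10985525444959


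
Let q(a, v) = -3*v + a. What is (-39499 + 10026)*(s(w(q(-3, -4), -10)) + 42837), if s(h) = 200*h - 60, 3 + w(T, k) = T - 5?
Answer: -1266661121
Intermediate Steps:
q(a, v) = a - 3*v
w(T, k) = -8 + T (w(T, k) = -3 + (T - 5) = -3 + (-5 + T) = -8 + T)
s(h) = -60 + 200*h
(-39499 + 10026)*(s(w(q(-3, -4), -10)) + 42837) = (-39499 + 10026)*((-60 + 200*(-8 + (-3 - 3*(-4)))) + 42837) = -29473*((-60 + 200*(-8 + (-3 + 12))) + 42837) = -29473*((-60 + 200*(-8 + 9)) + 42837) = -29473*((-60 + 200*1) + 42837) = -29473*((-60 + 200) + 42837) = -29473*(140 + 42837) = -29473*42977 = -1266661121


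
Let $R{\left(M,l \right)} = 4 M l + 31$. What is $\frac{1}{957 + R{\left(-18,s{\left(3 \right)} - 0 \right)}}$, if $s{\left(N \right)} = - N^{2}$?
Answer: $\frac{1}{1636} \approx 0.00061125$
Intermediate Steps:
$R{\left(M,l \right)} = 31 + 4 M l$ ($R{\left(M,l \right)} = 4 M l + 31 = 31 + 4 M l$)
$\frac{1}{957 + R{\left(-18,s{\left(3 \right)} - 0 \right)}} = \frac{1}{957 + \left(31 + 4 \left(-18\right) \left(- 3^{2} - 0\right)\right)} = \frac{1}{957 + \left(31 + 4 \left(-18\right) \left(\left(-1\right) 9 + 0\right)\right)} = \frac{1}{957 + \left(31 + 4 \left(-18\right) \left(-9 + 0\right)\right)} = \frac{1}{957 + \left(31 + 4 \left(-18\right) \left(-9\right)\right)} = \frac{1}{957 + \left(31 + 648\right)} = \frac{1}{957 + 679} = \frac{1}{1636}$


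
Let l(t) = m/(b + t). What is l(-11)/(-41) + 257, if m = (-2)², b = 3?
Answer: 21075/82 ≈ 257.01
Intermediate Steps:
m = 4
l(t) = 4/(3 + t)
l(-11)/(-41) + 257 = (4/(3 - 11))/(-41) + 257 = (4/(-8))*(-1/41) + 257 = (4*(-⅛))*(-1/41) + 257 = -½*(-1/41) + 257 = 1/82 + 257 = 21075/82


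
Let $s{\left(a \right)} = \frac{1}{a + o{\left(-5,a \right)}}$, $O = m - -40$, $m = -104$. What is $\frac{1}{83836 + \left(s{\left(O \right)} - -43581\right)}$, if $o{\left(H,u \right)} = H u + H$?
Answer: $\frac{251}{31981668} \approx 7.8482 \cdot 10^{-6}$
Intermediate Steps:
$o{\left(H,u \right)} = H + H u$
$O = -64$ ($O = -104 - -40 = -104 + 40 = -64$)
$s{\left(a \right)} = \frac{1}{-5 - 4 a}$ ($s{\left(a \right)} = \frac{1}{a - 5 \left(1 + a\right)} = \frac{1}{a - \left(5 + 5 a\right)} = \frac{1}{-5 - 4 a}$)
$\frac{1}{83836 + \left(s{\left(O \right)} - -43581\right)} = \frac{1}{83836 + \left(\frac{1}{-5 - -256} - -43581\right)} = \frac{1}{83836 + \left(\frac{1}{-5 + 256} + 43581\right)} = \frac{1}{83836 + \left(\frac{1}{251} + 43581\right)} = \frac{1}{83836 + \frac{10938832}{251}} = \frac{1}{\frac{31981668}{251}} = \frac{251}{31981668}$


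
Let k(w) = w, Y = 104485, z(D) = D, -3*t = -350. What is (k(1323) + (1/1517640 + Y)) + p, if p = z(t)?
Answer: 160755511121/1517640 ≈ 1.0592e+5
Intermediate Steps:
t = 350/3 (t = -⅓*(-350) = 350/3 ≈ 116.67)
p = 350/3 ≈ 116.67
(k(1323) + (1/1517640 + Y)) + p = (1323 + (1/1517640 + 104485)) + 350/3 = (1323 + 158570615401/1517640) + 350/3 = 160578453121/1517640 + 350/3 = 160755511121/1517640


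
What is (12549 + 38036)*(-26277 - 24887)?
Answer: -2588130940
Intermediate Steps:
(12549 + 38036)*(-26277 - 24887) = 50585*(-51164) = -2588130940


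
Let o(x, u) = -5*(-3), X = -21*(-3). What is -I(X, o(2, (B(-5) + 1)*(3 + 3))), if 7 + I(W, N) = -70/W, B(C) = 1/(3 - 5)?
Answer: 73/9 ≈ 8.1111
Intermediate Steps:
B(C) = -½ (B(C) = 1/(-2) = -½)
X = 63
o(x, u) = 15
I(W, N) = -7 - 70/W
-I(X, o(2, (B(-5) + 1)*(3 + 3))) = -(-7 - 70/63) = -(-7 - 70*1/63) = -(-7 - 10/9) = -1*(-73/9) = 73/9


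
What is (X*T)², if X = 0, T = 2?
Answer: 0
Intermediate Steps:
(X*T)² = (0*2)² = 0² = 0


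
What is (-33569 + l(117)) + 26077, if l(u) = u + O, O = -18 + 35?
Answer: -7358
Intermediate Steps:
O = 17
l(u) = 17 + u (l(u) = u + 17 = 17 + u)
(-33569 + l(117)) + 26077 = (-33569 + (17 + 117)) + 26077 = (-33569 + 134) + 26077 = -33435 + 26077 = -7358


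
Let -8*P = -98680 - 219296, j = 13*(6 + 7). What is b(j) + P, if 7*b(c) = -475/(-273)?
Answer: 75956992/1911 ≈ 39747.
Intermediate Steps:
j = 169 (j = 13*13 = 169)
b(c) = 475/1911 (b(c) = (-475/(-273))/7 = (-475*(-1/273))/7 = (⅐)*(475/273) = 475/1911)
P = 39747 (P = -(-98680 - 219296)/8 = -⅛*(-317976) = 39747)
b(j) + P = 475/1911 + 39747 = 75956992/1911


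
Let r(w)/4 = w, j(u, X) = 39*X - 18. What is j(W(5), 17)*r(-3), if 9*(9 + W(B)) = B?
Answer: -7740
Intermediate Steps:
W(B) = -9 + B/9
j(u, X) = -18 + 39*X
r(w) = 4*w
j(W(5), 17)*r(-3) = (-18 + 39*17)*(4*(-3)) = (-18 + 663)*(-12) = 645*(-12) = -7740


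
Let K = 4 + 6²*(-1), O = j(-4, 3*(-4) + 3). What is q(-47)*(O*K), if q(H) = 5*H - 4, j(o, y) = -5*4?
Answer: -152960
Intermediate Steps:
j(o, y) = -20
O = -20
K = -32 (K = 4 + 36*(-1) = 4 - 36 = -32)
q(H) = -4 + 5*H
q(-47)*(O*K) = (-4 + 5*(-47))*(-20*(-32)) = (-4 - 235)*640 = -239*640 = -152960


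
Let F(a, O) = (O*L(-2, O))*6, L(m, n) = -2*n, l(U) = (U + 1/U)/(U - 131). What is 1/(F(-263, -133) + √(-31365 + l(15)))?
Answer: -184673160/39200229614543 - I*√23740266810/39200229614543 ≈ -4.711e-6 - 3.9306e-9*I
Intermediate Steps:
l(U) = (U + 1/U)/(-131 + U)
F(a, O) = -12*O² (F(a, O) = (O*(-2*O))*6 = -2*O²*6 = -12*O²)
1/(F(-263, -133) + √(-31365 + l(15))) = 1/(-12*(-133)² + √(-31365 + (1 + 15²)/(15*(-131 + 15)))) = 1/(-12*17689 + √(-31365 + (1/15)*(1 + 225)/(-116))) = 1/(-212268 + √(-31365 + (1/15)*(-1/116)*226)) = 1/(-212268 + √(-31365 - 113/870)) = 1/(-212268 + √(-27287663/870)) = 1/(-212268 + I*√23740266810/870)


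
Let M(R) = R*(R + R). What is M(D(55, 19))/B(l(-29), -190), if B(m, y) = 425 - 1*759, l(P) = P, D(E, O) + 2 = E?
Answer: -2809/167 ≈ -16.820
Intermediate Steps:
D(E, O) = -2 + E
M(R) = 2*R**2 (M(R) = R*(2*R) = 2*R**2)
B(m, y) = -334 (B(m, y) = 425 - 759 = -334)
M(D(55, 19))/B(l(-29), -190) = (2*(-2 + 55)**2)/(-334) = (2*53**2)*(-1/334) = (2*2809)*(-1/334) = 5618*(-1/334) = -2809/167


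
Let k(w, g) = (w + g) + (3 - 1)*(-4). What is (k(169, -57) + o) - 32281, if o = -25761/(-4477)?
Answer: -144030668/4477 ≈ -32171.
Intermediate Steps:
o = 25761/4477 (o = -25761*(-1/4477) = 25761/4477 ≈ 5.7541)
k(w, g) = -8 + g + w (k(w, g) = (g + w) + 2*(-4) = (g + w) - 8 = -8 + g + w)
(k(169, -57) + o) - 32281 = ((-8 - 57 + 169) + 25761/4477) - 32281 = (104 + 25761/4477) - 32281 = 491369/4477 - 32281 = -144030668/4477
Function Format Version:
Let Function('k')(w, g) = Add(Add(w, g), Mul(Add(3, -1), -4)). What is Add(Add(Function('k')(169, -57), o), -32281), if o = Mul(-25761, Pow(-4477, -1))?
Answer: Rational(-144030668, 4477) ≈ -32171.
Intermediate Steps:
o = Rational(25761, 4477) (o = Mul(-25761, Rational(-1, 4477)) = Rational(25761, 4477) ≈ 5.7541)
Function('k')(w, g) = Add(-8, g, w) (Function('k')(w, g) = Add(Add(g, w), Mul(2, -4)) = Add(Add(g, w), -8) = Add(-8, g, w))
Add(Add(Function('k')(169, -57), o), -32281) = Add(Add(Add(-8, -57, 169), Rational(25761, 4477)), -32281) = Add(Add(104, Rational(25761, 4477)), -32281) = Add(Rational(491369, 4477), -32281) = Rational(-144030668, 4477)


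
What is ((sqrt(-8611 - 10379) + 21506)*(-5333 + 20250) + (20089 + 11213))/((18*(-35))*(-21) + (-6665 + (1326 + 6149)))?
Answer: 40104538/1755 + 14917*I*sqrt(2110)/4680 ≈ 22852.0 + 146.41*I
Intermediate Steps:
((sqrt(-8611 - 10379) + 21506)*(-5333 + 20250) + (20089 + 11213))/((18*(-35))*(-21) + (-6665 + (1326 + 6149))) = ((sqrt(-18990) + 21506)*14917 + 31302)/(-630*(-21) + (-6665 + 7475)) = ((3*I*sqrt(2110) + 21506)*14917 + 31302)/(13230 + 810) = ((21506 + 3*I*sqrt(2110))*14917 + 31302)/14040 = ((320805002 + 44751*I*sqrt(2110)) + 31302)*(1/14040) = (320836304 + 44751*I*sqrt(2110))*(1/14040) = 40104538/1755 + 14917*I*sqrt(2110)/4680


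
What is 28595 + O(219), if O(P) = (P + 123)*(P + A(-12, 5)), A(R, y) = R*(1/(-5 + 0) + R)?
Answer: 767809/5 ≈ 1.5356e+5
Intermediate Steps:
A(R, y) = R*(-1/5 + R) (A(R, y) = R*(1/(-5) + R) = R*(-1/5 + R))
O(P) = (123 + P)*(732/5 + P) (O(P) = (P + 123)*(P - 12*(-1/5 - 12)) = (123 + P)*(P - 12*(-61/5)) = (123 + P)*(P + 732/5) = (123 + P)*(732/5 + P))
28595 + O(219) = 28595 + (90036/5 + 219**2 + (1347/5)*219) = 28595 + (90036/5 + 47961 + 294993/5) = 28595 + 624834/5 = 767809/5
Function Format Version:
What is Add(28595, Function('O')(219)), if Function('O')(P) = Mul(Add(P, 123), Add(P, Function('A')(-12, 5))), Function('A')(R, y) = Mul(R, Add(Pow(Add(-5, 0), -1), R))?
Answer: Rational(767809, 5) ≈ 1.5356e+5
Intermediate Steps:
Function('A')(R, y) = Mul(R, Add(Rational(-1, 5), R)) (Function('A')(R, y) = Mul(R, Add(Pow(-5, -1), R)) = Mul(R, Add(Rational(-1, 5), R)))
Function('O')(P) = Mul(Add(123, P), Add(Rational(732, 5), P)) (Function('O')(P) = Mul(Add(P, 123), Add(P, Mul(-12, Add(Rational(-1, 5), -12)))) = Mul(Add(123, P), Add(P, Mul(-12, Rational(-61, 5)))) = Mul(Add(123, P), Add(P, Rational(732, 5))) = Mul(Add(123, P), Add(Rational(732, 5), P)))
Add(28595, Function('O')(219)) = Add(28595, Add(Rational(90036, 5), Pow(219, 2), Mul(Rational(1347, 5), 219))) = Add(28595, Add(Rational(90036, 5), 47961, Rational(294993, 5))) = Add(28595, Rational(624834, 5)) = Rational(767809, 5)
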